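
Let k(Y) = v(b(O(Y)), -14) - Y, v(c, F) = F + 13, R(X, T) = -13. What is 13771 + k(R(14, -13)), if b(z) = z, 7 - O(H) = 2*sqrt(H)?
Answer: 13783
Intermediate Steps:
O(H) = 7 - 2*sqrt(H)
v(c, F) = 13 + F
k(Y) = -1 - Y (k(Y) = (13 - 14) - Y = -1 - Y)
13771 + k(R(14, -13)) = 13771 + (-1 - 1*(-13)) = 13771 + (-1 + 13) = 13771 + 12 = 13783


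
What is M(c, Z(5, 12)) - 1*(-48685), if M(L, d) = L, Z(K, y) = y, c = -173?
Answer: 48512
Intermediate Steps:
M(c, Z(5, 12)) - 1*(-48685) = -173 - 1*(-48685) = -173 + 48685 = 48512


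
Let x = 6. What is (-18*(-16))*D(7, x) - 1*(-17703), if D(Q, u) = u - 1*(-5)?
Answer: 20871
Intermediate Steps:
D(Q, u) = 5 + u (D(Q, u) = u + 5 = 5 + u)
(-18*(-16))*D(7, x) - 1*(-17703) = (-18*(-16))*(5 + 6) - 1*(-17703) = 288*11 + 17703 = 3168 + 17703 = 20871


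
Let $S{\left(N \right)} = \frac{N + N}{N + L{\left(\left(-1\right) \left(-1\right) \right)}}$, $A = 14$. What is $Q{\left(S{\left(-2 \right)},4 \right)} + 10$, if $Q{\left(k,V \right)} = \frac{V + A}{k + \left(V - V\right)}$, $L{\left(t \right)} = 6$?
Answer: $-8$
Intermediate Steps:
$S{\left(N \right)} = \frac{2 N}{6 + N}$ ($S{\left(N \right)} = \frac{N + N}{N + 6} = \frac{2 N}{6 + N}$)
$Q{\left(k,V \right)} = \frac{14 + V}{k}$ ($Q{\left(k,V \right)} = \frac{V + 14}{k + \left(V - V\right)} = \frac{14 + V}{k + 0} = \frac{14 + V}{k}$)
$Q{\left(S{\left(-2 \right)},4 \right)} + 10 = \frac{14 + 4}{2 \left(-2\right) \frac{1}{6 - 2}} + 10 = \frac{1}{2 \left(-2\right) \frac{1}{4}} \cdot 18 + 10 = \frac{1}{-1} \cdot 18 + 10 = \left(-1\right) 18 + 10 = -18 + 10 = -8$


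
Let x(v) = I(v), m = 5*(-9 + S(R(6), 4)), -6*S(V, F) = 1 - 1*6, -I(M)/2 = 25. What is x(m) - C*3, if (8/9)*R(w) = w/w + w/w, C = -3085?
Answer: 9205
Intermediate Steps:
I(M) = -50 (I(M) = -2*25 = -50)
R(w) = 9/4 (R(w) = 9*(w/w + w/w)/8 = 9*(1 + 1)/8 = (9/8)*2 = 9/4)
S(V, F) = ⅚ (S(V, F) = -(1 - 1*6)/6 = -(1 - 6)/6 = -⅙*(-5) = ⅚)
m = -245/6 (m = 5*(-9 + ⅚) = 5*(-49/6) = -245/6 ≈ -40.833)
x(v) = -50
x(m) - C*3 = -50 - (-3085)*3 = -50 - 1*(-9255) = -50 + 9255 = 9205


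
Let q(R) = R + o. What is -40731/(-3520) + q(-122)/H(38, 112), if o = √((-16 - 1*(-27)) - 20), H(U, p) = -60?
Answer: 28733/2112 - I/20 ≈ 13.605 - 0.05*I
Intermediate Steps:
o = 3*I (o = √((-16 + 27) - 20) = √(11 - 20) = √(-9) = 3*I ≈ 3.0*I)
q(R) = R + 3*I
-40731/(-3520) + q(-122)/H(38, 112) = -40731/(-3520) + (-122 + 3*I)/(-60) = -40731*(-1/3520) + (-122 + 3*I)*(-1/60) = 40731/3520 + (61/30 - I/20) = 28733/2112 - I/20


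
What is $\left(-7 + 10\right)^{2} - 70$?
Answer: $-61$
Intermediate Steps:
$\left(-7 + 10\right)^{2} - 70 = 3^{2} - 70 = 9 - 70 = -61$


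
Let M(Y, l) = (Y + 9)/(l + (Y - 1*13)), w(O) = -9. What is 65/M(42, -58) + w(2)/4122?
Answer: -863381/23358 ≈ -36.963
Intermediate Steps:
M(Y, l) = (9 + Y)/(-13 + Y + l) (M(Y, l) = (9 + Y)/(l + (Y - 13)) = (9 + Y)/(l + (-13 + Y)) = (9 + Y)/(-13 + Y + l))
65/M(42, -58) + w(2)/4122 = 65/(((9 + 42)/(-13 + 42 - 58))) - 9/4122 = 65/((51/(-29))) - 9*1/4122 = 65/((-1/29*51)) - 1/458 = 65/(-51/29) - 1/458 = 65*(-29/51) - 1/458 = -1885/51 - 1/458 = -863381/23358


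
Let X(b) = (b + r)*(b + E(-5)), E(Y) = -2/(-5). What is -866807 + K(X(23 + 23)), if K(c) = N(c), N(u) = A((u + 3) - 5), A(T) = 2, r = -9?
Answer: -866805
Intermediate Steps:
E(Y) = ⅖ (E(Y) = -2*(-⅕) = ⅖)
X(b) = (-9 + b)*(⅖ + b) (X(b) = (b - 9)*(b + ⅖) = (-9 + b)*(⅖ + b))
N(u) = 2
K(c) = 2
-866807 + K(X(23 + 23)) = -866807 + 2 = -866805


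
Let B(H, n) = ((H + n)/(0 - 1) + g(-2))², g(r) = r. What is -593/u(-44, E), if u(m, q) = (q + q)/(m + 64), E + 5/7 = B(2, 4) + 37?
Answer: -20755/351 ≈ -59.131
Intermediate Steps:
B(H, n) = (-2 - H - n)² (B(H, n) = ((H + n)/(0 - 1) - 2)² = ((H + n)/(-1) - 2)² = ((H + n)*(-1) - 2)² = ((-H - n) - 2)² = (-2 - H - n)²)
E = 702/7 (E = -5/7 + ((2 + 2 + 4)² + 37) = -5/7 + (8² + 37) = -5/7 + (64 + 37) = -5/7 + 101 = 702/7 ≈ 100.29)
u(m, q) = 2*q/(64 + m) (u(m, q) = (2*q)/(64 + m) = 2*q/(64 + m))
-593/u(-44, E) = -593/(2*(702/7)/(64 - 44)) = -593/(2*(702/7)/20) = -593/(2*(702/7)*(1/20)) = -593/351/35 = -593*35/351 = -20755/351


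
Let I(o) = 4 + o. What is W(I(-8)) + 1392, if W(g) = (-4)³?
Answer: 1328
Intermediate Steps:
W(g) = -64
W(I(-8)) + 1392 = -64 + 1392 = 1328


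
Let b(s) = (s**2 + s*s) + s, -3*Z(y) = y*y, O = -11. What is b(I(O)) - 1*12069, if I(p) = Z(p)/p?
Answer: -108346/9 ≈ -12038.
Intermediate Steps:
Z(y) = -y**2/3 (Z(y) = -y*y/3 = -y**2/3)
I(p) = -p/3 (I(p) = (-p**2/3)/p = -p/3)
b(s) = s + 2*s**2 (b(s) = (s**2 + s**2) + s = 2*s**2 + s = s + 2*s**2)
b(I(O)) - 1*12069 = (-1/3*(-11))*(1 + 2*(-1/3*(-11))) - 1*12069 = 11*(1 + 2*(11/3))/3 - 12069 = 11*(1 + 22/3)/3 - 12069 = (11/3)*(25/3) - 12069 = 275/9 - 12069 = -108346/9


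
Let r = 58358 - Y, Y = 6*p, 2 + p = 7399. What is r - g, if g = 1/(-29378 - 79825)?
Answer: 1526221129/109203 ≈ 13976.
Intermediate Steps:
p = 7397 (p = -2 + 7399 = 7397)
Y = 44382 (Y = 6*7397 = 44382)
g = -1/109203 (g = 1/(-109203) = -1/109203 ≈ -9.1573e-6)
r = 13976 (r = 58358 - 1*44382 = 58358 - 44382 = 13976)
r - g = 13976 - 1*(-1/109203) = 13976 + 1/109203 = 1526221129/109203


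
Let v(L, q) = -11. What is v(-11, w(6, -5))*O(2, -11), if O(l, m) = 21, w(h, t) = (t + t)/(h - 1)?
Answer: -231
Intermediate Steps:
w(h, t) = 2*t/(-1 + h) (w(h, t) = (2*t)/(-1 + h) = 2*t/(-1 + h))
v(-11, w(6, -5))*O(2, -11) = -11*21 = -231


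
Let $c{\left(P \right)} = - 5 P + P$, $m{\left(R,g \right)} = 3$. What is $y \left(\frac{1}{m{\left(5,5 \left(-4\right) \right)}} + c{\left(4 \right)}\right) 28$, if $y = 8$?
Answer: $- \frac{10528}{3} \approx -3509.3$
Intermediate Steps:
$c{\left(P \right)} = - 4 P$
$y \left(\frac{1}{m{\left(5,5 \left(-4\right) \right)}} + c{\left(4 \right)}\right) 28 = 8 \left(\frac{1}{3} - 16\right) 28 = 8 \left(- \frac{47}{3}\right) 28 = \left(- \frac{376}{3}\right) 28 = - \frac{10528}{3}$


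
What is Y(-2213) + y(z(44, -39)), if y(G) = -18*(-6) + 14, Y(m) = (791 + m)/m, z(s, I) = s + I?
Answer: 271408/2213 ≈ 122.64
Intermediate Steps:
z(s, I) = I + s
Y(m) = (791 + m)/m
y(G) = 122 (y(G) = 108 + 14 = 122)
Y(-2213) + y(z(44, -39)) = (791 - 2213)/(-2213) + 122 = -1/2213*(-1422) + 122 = 1422/2213 + 122 = 271408/2213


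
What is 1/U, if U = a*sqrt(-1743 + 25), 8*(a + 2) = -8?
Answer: I*sqrt(1718)/5154 ≈ 0.0080421*I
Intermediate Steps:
a = -3 (a = -2 + (1/8)*(-8) = -2 - 1 = -3)
U = -3*I*sqrt(1718) (U = -3*sqrt(-1743 + 25) = -3*I*sqrt(1718) ≈ -124.35*I)
1/U = 1/(-3*I*sqrt(1718)) = I*sqrt(1718)/5154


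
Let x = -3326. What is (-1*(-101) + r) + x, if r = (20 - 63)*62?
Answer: -5891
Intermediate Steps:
r = -2666 (r = -43*62 = -2666)
(-1*(-101) + r) + x = (-1*(-101) - 2666) - 3326 = (101 - 2666) - 3326 = -2565 - 3326 = -5891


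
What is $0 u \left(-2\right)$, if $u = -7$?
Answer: $0$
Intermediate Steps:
$0 u \left(-2\right) = 0 \left(-7\right) \left(-2\right) = 0 \left(-2\right) = 0$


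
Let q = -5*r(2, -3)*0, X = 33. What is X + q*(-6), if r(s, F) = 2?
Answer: 33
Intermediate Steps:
q = 0 (q = -5*2*0 = -10*0 = 0)
X + q*(-6) = 33 + 0*(-6) = 33 + 0 = 33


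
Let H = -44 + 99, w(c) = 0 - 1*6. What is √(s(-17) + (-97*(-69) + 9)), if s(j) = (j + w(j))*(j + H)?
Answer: 2*√1457 ≈ 76.341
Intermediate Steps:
w(c) = -6 (w(c) = 0 - 6 = -6)
H = 55
s(j) = (-6 + j)*(55 + j) (s(j) = (j - 6)*(j + 55) = (-6 + j)*(55 + j))
√(s(-17) + (-97*(-69) + 9)) = √((-330 + (-17)² + 49*(-17)) + (-97*(-69) + 9)) = √((-330 + 289 - 833) + (6693 + 9)) = √(-874 + 6702) = √5828 = 2*√1457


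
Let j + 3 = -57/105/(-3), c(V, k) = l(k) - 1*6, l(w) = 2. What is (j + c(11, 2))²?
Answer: 512656/11025 ≈ 46.499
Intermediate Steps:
c(V, k) = -4 (c(V, k) = 2 - 1*6 = 2 - 6 = -4)
j = -296/105 (j = -3 - 57/105/(-3) = -3 - 57*1/105*(-⅓) = -3 - 19/35*(-⅓) = -3 + 19/105 = -296/105 ≈ -2.8190)
(j + c(11, 2))² = (-296/105 - 4)² = (-716/105)² = 512656/11025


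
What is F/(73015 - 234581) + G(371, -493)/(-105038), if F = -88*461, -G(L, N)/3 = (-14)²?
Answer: 1089045598/4242642377 ≈ 0.25669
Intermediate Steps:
G(L, N) = -588 (G(L, N) = -3*(-14)² = -3*196 = -588)
F = -40568
F/(73015 - 234581) + G(371, -493)/(-105038) = -40568/(73015 - 234581) - 588/(-105038) = -40568/(-161566) - 588*(-1/105038) = -40568*(-1/161566) + 294/52519 = 20284/80783 + 294/52519 = 1089045598/4242642377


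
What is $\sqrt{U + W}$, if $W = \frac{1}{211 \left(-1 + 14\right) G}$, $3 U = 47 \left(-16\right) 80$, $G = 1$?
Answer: $\frac{i \sqrt{1357940338833}}{8229} \approx 141.61 i$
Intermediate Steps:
$U = - \frac{60160}{3}$ ($U = \frac{47 \left(-16\right) 80}{3} = \frac{\left(-752\right) 80}{3} = \frac{1}{3} \left(-60160\right) = - \frac{60160}{3} \approx -20053.0$)
$W = \frac{1}{2743}$ ($W = \frac{1}{211 \left(-1 + 14\right) 1} = \frac{1}{211 \cdot 13 \cdot 1} = \frac{1}{211 \cdot 13} = \frac{1}{2743} \approx 0.00036456$)
$\sqrt{U + W} = \sqrt{- \frac{60160}{3} + \frac{1}{2743}} = \sqrt{- \frac{165018877}{8229}} = \frac{i \sqrt{1357940338833}}{8229}$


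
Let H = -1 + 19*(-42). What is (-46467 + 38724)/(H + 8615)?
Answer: -7743/7816 ≈ -0.99066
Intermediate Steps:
H = -799 (H = -1 - 798 = -799)
(-46467 + 38724)/(H + 8615) = (-46467 + 38724)/(-799 + 8615) = -7743/7816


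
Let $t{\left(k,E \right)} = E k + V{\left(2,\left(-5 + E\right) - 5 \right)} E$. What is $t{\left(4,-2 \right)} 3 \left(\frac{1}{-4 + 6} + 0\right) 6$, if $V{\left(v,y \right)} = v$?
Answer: $-108$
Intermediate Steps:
$t{\left(k,E \right)} = 2 E + E k$ ($t{\left(k,E \right)} = E k + 2 E = 2 E + E k$)
$t{\left(4,-2 \right)} 3 \left(\frac{1}{-4 + 6} + 0\right) 6 = - 2 \left(2 + 4\right) 3 \left(\frac{1}{-4 + 6} + 0\right) 6 = \left(-2\right) 6 \cdot 3 \left(\frac{1}{2} + 0\right) 6 = \left(-12\right) 3 \left(\frac{1}{2} + 0\right) 6 = - 36 \cdot \frac{1}{2} \cdot 6 = \left(-36\right) 3 = -108$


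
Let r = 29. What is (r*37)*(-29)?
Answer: -31117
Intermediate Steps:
(r*37)*(-29) = (29*37)*(-29) = 1073*(-29) = -31117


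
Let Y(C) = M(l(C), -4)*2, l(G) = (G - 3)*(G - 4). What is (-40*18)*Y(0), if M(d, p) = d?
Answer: -17280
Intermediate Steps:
l(G) = (-4 + G)*(-3 + G) (l(G) = (-3 + G)*(-4 + G) = (-4 + G)*(-3 + G))
Y(C) = 24 - 14*C + 2*C² (Y(C) = (12 + C² - 7*C)*2 = 24 - 14*C + 2*C²)
(-40*18)*Y(0) = (-40*18)*(24 - 14*0 + 2*0²) = -720*(24 + 0 + 2*0) = -720*(24 + 0 + 0) = -720*24 = -17280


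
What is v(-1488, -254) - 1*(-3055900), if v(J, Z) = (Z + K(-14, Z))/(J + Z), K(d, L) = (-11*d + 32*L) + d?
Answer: 204745617/67 ≈ 3.0559e+6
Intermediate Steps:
K(d, L) = -10*d + 32*L
v(J, Z) = (140 + 33*Z)/(J + Z) (v(J, Z) = (Z + (-10*(-14) + 32*Z))/(J + Z) = (Z + (140 + 32*Z))/(J + Z) = (140 + 33*Z)/(J + Z))
v(-1488, -254) - 1*(-3055900) = (140 + 33*(-254))/(-1488 - 254) - 1*(-3055900) = (140 - 8382)/(-1742) + 3055900 = -1/1742*(-8242) + 3055900 = 317/67 + 3055900 = 204745617/67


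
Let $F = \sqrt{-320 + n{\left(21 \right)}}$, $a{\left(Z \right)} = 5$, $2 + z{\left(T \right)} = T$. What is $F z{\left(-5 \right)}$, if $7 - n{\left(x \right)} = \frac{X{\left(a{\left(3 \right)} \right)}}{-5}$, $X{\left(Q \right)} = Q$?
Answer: $- 14 i \sqrt{78} \approx - 123.64 i$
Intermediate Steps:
$z{\left(T \right)} = -2 + T$
$n{\left(x \right)} = 8$ ($n{\left(x \right)} = 7 - \frac{5}{-5} = 7 - 5 \left(- \frac{1}{5}\right) = 7 - -1 = 7 + 1 = 8$)
$F = 2 i \sqrt{78}$ ($F = \sqrt{-320 + 8} = \sqrt{-312} = 2 i \sqrt{78} \approx 17.664 i$)
$F z{\left(-5 \right)} = 2 i \sqrt{78} \left(-2 - 5\right) = 2 i \sqrt{78} \left(-7\right) = - 14 i \sqrt{78}$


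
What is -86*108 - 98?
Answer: -9386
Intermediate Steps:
-86*108 - 98 = -9288 - 98 = -9386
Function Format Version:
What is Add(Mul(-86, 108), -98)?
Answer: -9386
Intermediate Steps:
Add(Mul(-86, 108), -98) = Add(-9288, -98) = -9386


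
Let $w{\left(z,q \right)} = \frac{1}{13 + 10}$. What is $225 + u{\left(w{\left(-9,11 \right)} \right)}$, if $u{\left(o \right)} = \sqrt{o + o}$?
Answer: $225 + \frac{\sqrt{46}}{23} \approx 225.29$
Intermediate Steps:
$w{\left(z,q \right)} = \frac{1}{23}$
$u{\left(o \right)} = \sqrt{2} \sqrt{o}$ ($u{\left(o \right)} = \sqrt{2 o} = \sqrt{2} \sqrt{o}$)
$225 + u{\left(w{\left(-9,11 \right)} \right)} = 225 + \frac{\sqrt{2}}{\sqrt{23}} = 225 + \sqrt{2} \frac{\sqrt{23}}{23} = 225 + \frac{\sqrt{46}}{23}$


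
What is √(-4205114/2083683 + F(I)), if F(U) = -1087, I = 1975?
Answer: I*√4728227900514405/2083683 ≈ 33.0*I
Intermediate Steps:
√(-4205114/2083683 + F(I)) = √(-4205114/2083683 - 1087) = √(-2269168535/2083683) = I*√4728227900514405/2083683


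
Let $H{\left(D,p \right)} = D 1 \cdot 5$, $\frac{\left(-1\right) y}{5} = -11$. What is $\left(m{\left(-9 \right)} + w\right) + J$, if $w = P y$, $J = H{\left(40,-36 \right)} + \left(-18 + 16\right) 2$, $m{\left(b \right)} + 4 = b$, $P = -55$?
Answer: $-2842$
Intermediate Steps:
$y = 55$ ($y = \left(-5\right) \left(-11\right) = 55$)
$m{\left(b \right)} = -4 + b$
$H{\left(D,p \right)} = 5 D$ ($H{\left(D,p \right)} = D 5 = 5 D$)
$J = 196$ ($J = 5 \cdot 40 + \left(-18 + 16\right) 2 = 200 - 4 = 196$)
$w = -3025$ ($w = \left(-55\right) 55 = -3025$)
$\left(m{\left(-9 \right)} + w\right) + J = \left(\left(-4 - 9\right) - 3025\right) + 196 = \left(-13 - 3025\right) + 196 = -3038 + 196 = -2842$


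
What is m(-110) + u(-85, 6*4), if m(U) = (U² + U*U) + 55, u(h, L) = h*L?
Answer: 22215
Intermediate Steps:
u(h, L) = L*h
m(U) = 55 + 2*U² (m(U) = (U² + U²) + 55 = 2*U² + 55 = 55 + 2*U²)
m(-110) + u(-85, 6*4) = (55 + 2*(-110)²) + (6*4)*(-85) = (55 + 2*12100) + 24*(-85) = (55 + 24200) - 2040 = 24255 - 2040 = 22215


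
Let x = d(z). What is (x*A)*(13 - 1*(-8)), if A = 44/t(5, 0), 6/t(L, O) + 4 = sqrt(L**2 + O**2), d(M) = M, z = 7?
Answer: 1078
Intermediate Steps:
t(L, O) = 6/(-4 + sqrt(L**2 + O**2))
x = 7
A = 22/3 (A = 44/((6/(-4 + sqrt(5**2 + 0**2)))) = 44/((6/(-4 + sqrt(25 + 0)))) = 44/((6/(-4 + sqrt(25)))) = 44/((6/(-4 + 5))) = 44/((6/1)) = 44/((6*1)) = 44/6 = 44*(1/6) = 22/3 ≈ 7.3333)
(x*A)*(13 - 1*(-8)) = (7*(22/3))*(13 - 1*(-8)) = 154*(13 + 8)/3 = (154/3)*21 = 1078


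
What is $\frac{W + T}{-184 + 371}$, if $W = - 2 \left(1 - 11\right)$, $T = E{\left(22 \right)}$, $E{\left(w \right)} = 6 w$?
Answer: $\frac{152}{187} \approx 0.81283$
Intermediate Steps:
$T = 132$ ($T = 6 \cdot 22 = 132$)
$W = 20$ ($W = \left(-2\right) \left(-10\right) = 20$)
$\frac{W + T}{-184 + 371} = \frac{20 + 132}{-184 + 371} = \frac{152}{187}$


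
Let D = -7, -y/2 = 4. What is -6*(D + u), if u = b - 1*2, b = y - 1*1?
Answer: 108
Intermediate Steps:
y = -8 (y = -2*4 = -8)
b = -9 (b = -8 - 1*1 = -8 - 1 = -9)
u = -11 (u = -9 - 1*2 = -9 - 2 = -11)
-6*(D + u) = -6*(-7 - 11) = -6*(-18) = 108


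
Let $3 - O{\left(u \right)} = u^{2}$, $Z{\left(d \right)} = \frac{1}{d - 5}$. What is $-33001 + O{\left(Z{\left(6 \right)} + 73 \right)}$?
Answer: $-38474$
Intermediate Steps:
$Z{\left(d \right)} = \frac{1}{-5 + d}$
$O{\left(u \right)} = 3 - u^{2}$
$-33001 + O{\left(Z{\left(6 \right)} + 73 \right)} = -33001 + \left(3 - \left(\frac{1}{-5 + 6} + 73\right)^{2}\right) = -33001 + \left(3 - \left(1^{-1} + 73\right)^{2}\right) = -33001 + \left(3 - \left(1 + 73\right)^{2}\right) = -33001 + \left(3 - 74^{2}\right) = -33001 + \left(3 - 5476\right) = -33001 - 5473 = -38474$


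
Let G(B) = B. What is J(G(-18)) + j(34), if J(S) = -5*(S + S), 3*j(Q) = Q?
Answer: 574/3 ≈ 191.33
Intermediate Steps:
j(Q) = Q/3
J(S) = -10*S
J(G(-18)) + j(34) = -10*(-18) + (1/3)*34 = 180 + 34/3 = 574/3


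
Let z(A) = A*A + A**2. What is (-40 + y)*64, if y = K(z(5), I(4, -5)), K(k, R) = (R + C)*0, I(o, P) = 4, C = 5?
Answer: -2560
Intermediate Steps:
z(A) = 2*A**2 (z(A) = A**2 + A**2 = 2*A**2)
K(k, R) = 0 (K(k, R) = (R + 5)*0 = (5 + R)*0 = 0)
y = 0
(-40 + y)*64 = (-40 + 0)*64 = -40*64 = -2560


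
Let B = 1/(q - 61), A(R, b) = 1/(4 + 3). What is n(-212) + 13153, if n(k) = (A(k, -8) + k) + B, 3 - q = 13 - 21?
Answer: 4529393/350 ≈ 12941.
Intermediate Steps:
q = 11 (q = 3 - (13 - 21) = 3 - 1*(-8) = 3 + 8 = 11)
A(R, b) = ⅐ (A(R, b) = 1/7 = ⅐)
B = -1/50 (B = 1/(11 - 61) = 1/(-50) = -1/50 ≈ -0.020000)
n(k) = 43/350 + k (n(k) = (⅐ + k) - 1/50 = 43/350 + k)
n(-212) + 13153 = (43/350 - 212) + 13153 = -74157/350 + 13153 = 4529393/350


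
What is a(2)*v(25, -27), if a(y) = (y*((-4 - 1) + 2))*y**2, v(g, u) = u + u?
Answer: 1296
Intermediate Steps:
v(g, u) = 2*u
a(y) = -3*y**3 (a(y) = (y*(-5 + 2))*y**2 = (y*(-3))*y**2 = (-3*y)*y**2 = -3*y**3)
a(2)*v(25, -27) = (-3*2**3)*(2*(-27)) = -3*8*(-54) = -24*(-54) = 1296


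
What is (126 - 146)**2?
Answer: 400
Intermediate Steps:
(126 - 146)**2 = (-20)**2 = 400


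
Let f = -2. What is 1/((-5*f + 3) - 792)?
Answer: -1/779 ≈ -0.0012837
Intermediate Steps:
1/((-5*f + 3) - 792) = 1/((-5*(-2) + 3) - 792) = 1/((10 + 3) - 792) = 1/(13 - 792) = 1/(-779) = -1/779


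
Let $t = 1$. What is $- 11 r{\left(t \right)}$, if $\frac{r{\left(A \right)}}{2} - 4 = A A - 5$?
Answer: $0$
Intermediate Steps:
$r{\left(A \right)} = -2 + 2 A^{2}$ ($r{\left(A \right)} = 8 + 2 \left(A A - 5\right) = 8 + 2 \left(A^{2} - 5\right) = 8 + 2 \left(-5 + A^{2}\right) = 8 + \left(-10 + 2 A^{2}\right) = -2 + 2 A^{2}$)
$- 11 r{\left(t \right)} = - 11 \left(-2 + 2 \cdot 1^{2}\right) = - 11 \left(-2 + 2 \cdot 1\right) = - 11 \left(-2 + 2\right) = \left(-11\right) 0 = 0$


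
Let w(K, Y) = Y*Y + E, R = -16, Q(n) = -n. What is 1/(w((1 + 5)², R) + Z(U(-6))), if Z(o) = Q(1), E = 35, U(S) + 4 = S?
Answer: 1/290 ≈ 0.0034483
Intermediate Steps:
U(S) = -4 + S
Z(o) = -1 (Z(o) = -1*1 = -1)
w(K, Y) = 35 + Y² (w(K, Y) = Y*Y + 35 = Y² + 35 = 35 + Y²)
1/(w((1 + 5)², R) + Z(U(-6))) = 1/((35 + (-16)²) - 1) = 1/((35 + 256) - 1) = 1/(291 - 1) = 1/290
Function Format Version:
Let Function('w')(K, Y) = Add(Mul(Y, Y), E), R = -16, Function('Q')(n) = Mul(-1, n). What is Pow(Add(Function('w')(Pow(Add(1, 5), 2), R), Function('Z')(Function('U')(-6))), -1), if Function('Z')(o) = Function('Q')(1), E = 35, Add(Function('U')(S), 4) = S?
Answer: Rational(1, 290) ≈ 0.0034483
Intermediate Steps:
Function('U')(S) = Add(-4, S)
Function('Z')(o) = -1 (Function('Z')(o) = Mul(-1, 1) = -1)
Function('w')(K, Y) = Add(35, Pow(Y, 2)) (Function('w')(K, Y) = Add(Mul(Y, Y), 35) = Add(Pow(Y, 2), 35) = Add(35, Pow(Y, 2)))
Pow(Add(Function('w')(Pow(Add(1, 5), 2), R), Function('Z')(Function('U')(-6))), -1) = Pow(Add(Add(35, Pow(-16, 2)), -1), -1) = Pow(Add(Add(35, 256), -1), -1) = Pow(Add(291, -1), -1) = Pow(290, -1) = Rational(1, 290)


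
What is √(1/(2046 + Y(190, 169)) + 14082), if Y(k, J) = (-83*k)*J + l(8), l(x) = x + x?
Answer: 5*√998685747702281/1331534 ≈ 118.67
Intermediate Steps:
l(x) = 2*x
Y(k, J) = 16 - 83*J*k (Y(k, J) = (-83*k)*J + 2*8 = -83*J*k + 16 = 16 - 83*J*k)
√(1/(2046 + Y(190, 169)) + 14082) = √(1/(2046 + (16 - 83*169*190)) + 14082) = √(1/(2046 + (16 - 2665130)) + 14082) = √(1/(2046 - 2665114) + 14082) = √(1/(-2663068) + 14082) = √(-1/2663068 + 14082) = √(37501323575/2663068) = 5*√998685747702281/1331534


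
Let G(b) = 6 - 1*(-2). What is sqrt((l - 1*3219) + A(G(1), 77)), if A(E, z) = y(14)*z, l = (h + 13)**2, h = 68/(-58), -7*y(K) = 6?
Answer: 2*I*sqrt(661259)/29 ≈ 56.081*I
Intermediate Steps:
y(K) = -6/7 (y(K) = -1/7*6 = -6/7)
h = -34/29 (h = 68*(-1/58) = -34/29 ≈ -1.1724)
G(b) = 8 (G(b) = 6 + 2 = 8)
l = 117649/841 (l = (-34/29 + 13)**2 = (343/29)**2 = 117649/841 ≈ 139.89)
A(E, z) = -6*z/7
sqrt((l - 1*3219) + A(G(1), 77)) = sqrt((117649/841 - 1*3219) - 6/7*77) = sqrt((117649/841 - 3219) - 66) = sqrt(-2589530/841 - 66) = sqrt(-2645036/841) = 2*I*sqrt(661259)/29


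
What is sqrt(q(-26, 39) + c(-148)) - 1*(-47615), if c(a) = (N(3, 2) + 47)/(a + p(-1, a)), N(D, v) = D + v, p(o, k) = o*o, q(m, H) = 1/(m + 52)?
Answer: 47615 + I*sqrt(93990)/546 ≈ 47615.0 + 0.5615*I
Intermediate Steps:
q(m, H) = 1/(52 + m)
p(o, k) = o**2
c(a) = 52/(1 + a) (c(a) = ((3 + 2) + 47)/(a + (-1)**2) = (5 + 47)/(a + 1) = 52/(1 + a))
sqrt(q(-26, 39) + c(-148)) - 1*(-47615) = sqrt(1/(52 - 26) + 52/(1 - 148)) - 1*(-47615) = sqrt(1/26 + 52/(-147)) + 47615 = sqrt(1/26 + 52*(-1/147)) + 47615 = sqrt(1/26 - 52/147) + 47615 = sqrt(-1205/3822) + 47615 = I*sqrt(93990)/546 + 47615 = 47615 + I*sqrt(93990)/546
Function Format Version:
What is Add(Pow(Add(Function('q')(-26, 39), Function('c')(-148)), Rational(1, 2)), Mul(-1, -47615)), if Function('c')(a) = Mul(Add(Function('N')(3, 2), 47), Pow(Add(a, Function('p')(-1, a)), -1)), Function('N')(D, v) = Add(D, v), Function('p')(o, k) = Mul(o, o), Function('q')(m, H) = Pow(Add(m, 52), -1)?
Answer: Add(47615, Mul(Rational(1, 546), I, Pow(93990, Rational(1, 2)))) ≈ Add(47615., Mul(0.56150, I))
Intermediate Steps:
Function('q')(m, H) = Pow(Add(52, m), -1)
Function('p')(o, k) = Pow(o, 2)
Function('c')(a) = Mul(52, Pow(Add(1, a), -1)) (Function('c')(a) = Mul(Add(Add(3, 2), 47), Pow(Add(a, Pow(-1, 2)), -1)) = Mul(Add(5, 47), Pow(Add(a, 1), -1)) = Mul(52, Pow(Add(1, a), -1)))
Add(Pow(Add(Function('q')(-26, 39), Function('c')(-148)), Rational(1, 2)), Mul(-1, -47615)) = Add(Pow(Add(Pow(Add(52, -26), -1), Mul(52, Pow(Add(1, -148), -1))), Rational(1, 2)), Mul(-1, -47615)) = Add(Pow(Add(Pow(26, -1), Mul(52, Pow(-147, -1))), Rational(1, 2)), 47615) = Add(Pow(Add(Rational(1, 26), Mul(52, Rational(-1, 147))), Rational(1, 2)), 47615) = Add(Pow(Add(Rational(1, 26), Rational(-52, 147)), Rational(1, 2)), 47615) = Add(Pow(Rational(-1205, 3822), Rational(1, 2)), 47615) = Add(Mul(Rational(1, 546), I, Pow(93990, Rational(1, 2))), 47615) = Add(47615, Mul(Rational(1, 546), I, Pow(93990, Rational(1, 2))))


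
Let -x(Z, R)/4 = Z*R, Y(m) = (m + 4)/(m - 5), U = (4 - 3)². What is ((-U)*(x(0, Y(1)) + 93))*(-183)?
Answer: 17019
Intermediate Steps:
U = 1 (U = 1² = 1)
Y(m) = (4 + m)/(-5 + m)
x(Z, R) = -4*R*Z (x(Z, R) = -4*Z*R = -4*R*Z)
((-U)*(x(0, Y(1)) + 93))*(-183) = ((-1*1)*(-4*(4 + 1)/(-5 + 1)*0 + 93))*(-183) = -(-4*5/(-4)*0 + 93)*(-183) = -(-4*(-¼*5)*0 + 93)*(-183) = -(-4*(-5/4)*0 + 93)*(-183) = -(0 + 93)*(-183) = -1*93*(-183) = -93*(-183) = 17019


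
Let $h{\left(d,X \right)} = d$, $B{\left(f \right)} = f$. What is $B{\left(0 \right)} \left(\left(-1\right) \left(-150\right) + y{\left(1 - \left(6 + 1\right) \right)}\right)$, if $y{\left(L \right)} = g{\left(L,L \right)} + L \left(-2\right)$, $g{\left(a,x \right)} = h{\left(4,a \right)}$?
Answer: $0$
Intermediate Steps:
$g{\left(a,x \right)} = 4$
$y{\left(L \right)} = 4 - 2 L$ ($y{\left(L \right)} = 4 + L \left(-2\right) = 4 - 2 L$)
$B{\left(0 \right)} \left(\left(-1\right) \left(-150\right) + y{\left(1 - \left(6 + 1\right) \right)}\right) = 0 \left(\left(-1\right) \left(-150\right) - \left(-4 + 2 \left(1 - \left(6 + 1\right)\right)\right)\right) = 0 \left(150 - \left(-4 + 2 \left(1 - 7\right)\right)\right) = 0 \left(150 + \left(4 - -12\right)\right) = 0 \left(150 + \left(4 + 12\right)\right) = 0 \left(150 + 16\right) = 0 \cdot 166 = 0$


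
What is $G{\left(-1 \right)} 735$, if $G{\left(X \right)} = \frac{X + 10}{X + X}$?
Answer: $- \frac{6615}{2} \approx -3307.5$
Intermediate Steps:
$G{\left(X \right)} = \frac{10 + X}{2 X}$
$G{\left(-1 \right)} 735 = \frac{10 - 1}{2 \left(-1\right)} 735 = \frac{1}{2} \left(-1\right) 9 \cdot 735 = \left(- \frac{9}{2}\right) 735 = - \frac{6615}{2}$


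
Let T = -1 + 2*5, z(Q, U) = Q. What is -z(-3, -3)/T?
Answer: 1/3 ≈ 0.33333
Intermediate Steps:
T = 9 (T = -1 + 10 = 9)
-z(-3, -3)/T = -(-3)/9 = -1*(-1/3) = 1/3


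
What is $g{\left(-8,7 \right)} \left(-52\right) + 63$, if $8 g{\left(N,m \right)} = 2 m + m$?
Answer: $- \frac{147}{2} \approx -73.5$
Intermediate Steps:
$g{\left(N,m \right)} = \frac{3 m}{8}$ ($g{\left(N,m \right)} = \frac{2 m + m}{8} = \frac{3 m}{8}$)
$g{\left(-8,7 \right)} \left(-52\right) + 63 = \frac{3}{8} \cdot 7 \left(-52\right) + 63 = \frac{21}{8} \left(-52\right) + 63 = - \frac{273}{2} + 63 = - \frac{147}{2}$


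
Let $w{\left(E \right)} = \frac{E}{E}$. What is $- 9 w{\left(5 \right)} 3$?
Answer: $-27$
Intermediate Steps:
$w{\left(E \right)} = 1$
$- 9 w{\left(5 \right)} 3 = \left(-9\right) 1 \cdot 3 = \left(-9\right) 3 = -27$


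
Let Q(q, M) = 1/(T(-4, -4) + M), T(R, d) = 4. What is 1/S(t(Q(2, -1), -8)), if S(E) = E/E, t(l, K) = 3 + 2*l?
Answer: 1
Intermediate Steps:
Q(q, M) = 1/(4 + M)
S(E) = 1
1/S(t(Q(2, -1), -8)) = 1/1 = 1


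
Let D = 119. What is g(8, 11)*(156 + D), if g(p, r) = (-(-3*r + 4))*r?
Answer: 87725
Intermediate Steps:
g(p, r) = r*(-4 + 3*r) (g(p, r) = (-(4 - 3*r))*r = (-4 + 3*r)*r = r*(-4 + 3*r))
g(8, 11)*(156 + D) = (11*(-4 + 3*11))*(156 + 119) = (11*(-4 + 33))*275 = (11*29)*275 = 319*275 = 87725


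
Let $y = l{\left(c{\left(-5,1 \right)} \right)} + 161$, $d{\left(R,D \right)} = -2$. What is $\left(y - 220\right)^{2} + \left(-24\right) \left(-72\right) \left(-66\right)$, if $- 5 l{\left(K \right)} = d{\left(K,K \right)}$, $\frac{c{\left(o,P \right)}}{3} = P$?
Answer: $- \frac{2765351}{25} \approx -1.1061 \cdot 10^{5}$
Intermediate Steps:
$c{\left(o,P \right)} = 3 P$
$l{\left(K \right)} = \frac{2}{5}$ ($l{\left(K \right)} = \left(- \frac{1}{5}\right) \left(-2\right) = \frac{2}{5}$)
$y = \frac{807}{5}$ ($y = \frac{2}{5} + 161 = \frac{807}{5} \approx 161.4$)
$\left(y - 220\right)^{2} + \left(-24\right) \left(-72\right) \left(-66\right) = \left(\frac{807}{5} - 220\right)^{2} + \left(-24\right) \left(-72\right) \left(-66\right) = \left(- \frac{293}{5}\right)^{2} + 1728 \left(-66\right) = \frac{85849}{25} - 114048 = - \frac{2765351}{25}$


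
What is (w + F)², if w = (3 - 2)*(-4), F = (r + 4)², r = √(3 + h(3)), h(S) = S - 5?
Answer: 441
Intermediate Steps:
h(S) = -5 + S
r = 1 (r = √(3 + (-5 + 3)) = √(3 - 2) = √1 = 1)
F = 25 (F = (1 + 4)² = 5² = 25)
w = -4 (w = 1*(-4) = -4)
(w + F)² = (-4 + 25)² = 21² = 441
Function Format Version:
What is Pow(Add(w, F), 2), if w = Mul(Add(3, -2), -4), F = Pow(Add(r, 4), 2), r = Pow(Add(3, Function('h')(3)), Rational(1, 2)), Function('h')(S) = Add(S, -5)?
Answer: 441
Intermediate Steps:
Function('h')(S) = Add(-5, S)
r = 1 (r = Pow(Add(3, Add(-5, 3)), Rational(1, 2)) = Pow(Add(3, -2), Rational(1, 2)) = Pow(1, Rational(1, 2)) = 1)
F = 25 (F = Pow(Add(1, 4), 2) = Pow(5, 2) = 25)
w = -4 (w = Mul(1, -4) = -4)
Pow(Add(w, F), 2) = Pow(Add(-4, 25), 2) = Pow(21, 2) = 441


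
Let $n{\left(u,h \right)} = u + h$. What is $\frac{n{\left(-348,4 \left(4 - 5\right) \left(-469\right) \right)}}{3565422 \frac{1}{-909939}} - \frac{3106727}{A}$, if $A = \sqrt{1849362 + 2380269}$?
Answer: $- \frac{231731132}{594237} - \frac{3106727 \sqrt{9591}}{201411} \approx -1900.6$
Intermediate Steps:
$n{\left(u,h \right)} = h + u$
$A = 21 \sqrt{9591}$ ($A = \sqrt{4229631} = 21 \sqrt{9591} \approx 2056.6$)
$\frac{n{\left(-348,4 \left(4 - 5\right) \left(-469\right) \right)}}{3565422 \frac{1}{-909939}} - \frac{3106727}{A} = \frac{4 \left(4 - 5\right) \left(-469\right) - 348}{3565422 \frac{1}{-909939}} - \frac{3106727}{21 \sqrt{9591}} = \frac{4 \left(-1\right) \left(-469\right) - 348}{3565422 \left(- \frac{1}{909939}\right)} - 3106727 \frac{\sqrt{9591}}{201411} = \frac{\left(-4\right) \left(-469\right) - 348}{- \frac{1188474}{303313}} - \frac{3106727 \sqrt{9591}}{201411} = \left(1876 - 348\right) \left(- \frac{303313}{1188474}\right) - \frac{3106727 \sqrt{9591}}{201411} = 1528 \left(- \frac{303313}{1188474}\right) - \frac{3106727 \sqrt{9591}}{201411} = - \frac{231731132}{594237} - \frac{3106727 \sqrt{9591}}{201411}$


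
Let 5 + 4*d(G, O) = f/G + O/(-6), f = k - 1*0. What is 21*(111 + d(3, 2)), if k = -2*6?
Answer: 2282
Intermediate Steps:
k = -12
f = -12 (f = -12 - 1*0 = -12 + 0 = -12)
d(G, O) = -5/4 - 3/G - O/24 (d(G, O) = -5/4 + (-12/G + O/(-6))/4 = -5/4 + (-12/G + O*(-⅙))/4 = -5/4 + (-12/G - O/6)/4 = -5/4 + (-3/G - O/24) = -5/4 - 3/G - O/24)
21*(111 + d(3, 2)) = 21*(111 + (1/24)*(-72 - 1*3*(30 + 2))/3) = 21*(111 + (1/24)*(⅓)*(-72 - 1*3*32)) = 21*(111 + (1/24)*(⅓)*(-72 - 96)) = 21*(111 + (1/24)*(⅓)*(-168)) = 21*(111 - 7/3) = 21*(326/3) = 2282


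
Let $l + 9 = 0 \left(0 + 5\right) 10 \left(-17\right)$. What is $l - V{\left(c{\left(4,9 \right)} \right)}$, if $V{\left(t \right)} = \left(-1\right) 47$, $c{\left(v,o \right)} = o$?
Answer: $38$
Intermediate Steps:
$V{\left(t \right)} = -47$
$l = -9$ ($l = -9 + 0 \left(0 + 5\right) 10 \left(-17\right) = -9 + 0 \cdot 5 \cdot 10 \left(-17\right) = -9 + 0 \cdot 10 \left(-17\right) = -9 + 0 \left(-17\right) = -9 + 0 = -9$)
$l - V{\left(c{\left(4,9 \right)} \right)} = -9 - -47 = -9 + 47 = 38$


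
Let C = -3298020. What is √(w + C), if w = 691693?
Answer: I*√2606327 ≈ 1614.4*I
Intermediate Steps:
√(w + C) = √(691693 - 3298020) = √(-2606327) = I*√2606327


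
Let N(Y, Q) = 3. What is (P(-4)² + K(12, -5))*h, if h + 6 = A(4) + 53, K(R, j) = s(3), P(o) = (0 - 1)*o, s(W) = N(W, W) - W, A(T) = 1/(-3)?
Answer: 2240/3 ≈ 746.67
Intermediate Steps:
A(T) = -⅓
s(W) = 3 - W
P(o) = -o
K(R, j) = 0 (K(R, j) = 3 - 1*3 = 3 - 3 = 0)
h = 140/3 (h = -6 + (-⅓ + 53) = -6 + 158/3 = 140/3 ≈ 46.667)
(P(-4)² + K(12, -5))*h = ((-1*(-4))² + 0)*(140/3) = (4² + 0)*(140/3) = (16 + 0)*(140/3) = 16*(140/3) = 2240/3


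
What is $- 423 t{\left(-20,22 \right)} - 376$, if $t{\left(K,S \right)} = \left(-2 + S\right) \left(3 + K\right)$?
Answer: $143444$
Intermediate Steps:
$- 423 t{\left(-20,22 \right)} - 376 = - 423 \left(-6 - -40 + 3 \cdot 22 - 440\right) - 376 = - 423 \left(-6 + 40 + 66 - 440\right) - 376 = \left(-423\right) \left(-340\right) - 376 = 143820 - 376 = 143444$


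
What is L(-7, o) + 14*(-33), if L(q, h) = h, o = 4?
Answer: -458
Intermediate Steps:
L(-7, o) + 14*(-33) = 4 + 14*(-33) = 4 - 462 = -458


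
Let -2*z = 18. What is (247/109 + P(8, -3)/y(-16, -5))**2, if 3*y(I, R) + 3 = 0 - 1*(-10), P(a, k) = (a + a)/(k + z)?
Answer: 1671849/582169 ≈ 2.8718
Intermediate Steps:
z = -9 (z = -1/2*18 = -9)
P(a, k) = 2*a/(-9 + k) (P(a, k) = (a + a)/(k - 9) = (2*a)/(-9 + k) = 2*a/(-9 + k))
y(I, R) = 7/3 (y(I, R) = -1 + (0 - 1*(-10))/3 = -1 + (0 + 10)/3 = -1 + (1/3)*10 = -1 + 10/3 = 7/3)
(247/109 + P(8, -3)/y(-16, -5))**2 = (247/109 + (2*8/(-9 - 3))/(7/3))**2 = (247*(1/109) + (2*8/(-12))*(3/7))**2 = (247/109 + (2*8*(-1/12))*(3/7))**2 = (247/109 - 4/3*3/7)**2 = (247/109 - 4/7)**2 = (1293/763)**2 = 1671849/582169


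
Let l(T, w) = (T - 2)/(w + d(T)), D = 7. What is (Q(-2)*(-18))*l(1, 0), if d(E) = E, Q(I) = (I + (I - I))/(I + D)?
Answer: -36/5 ≈ -7.2000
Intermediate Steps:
Q(I) = I/(7 + I) (Q(I) = (I + (I - I))/(I + 7) = (I + 0)/(7 + I) = I/(7 + I))
l(T, w) = (-2 + T)/(T + w) (l(T, w) = (T - 2)/(w + T) = (-2 + T)/(T + w))
(Q(-2)*(-18))*l(1, 0) = (-2/(7 - 2)*(-18))*((-2 + 1)/(1 + 0)) = (-2/5*(-18))*(-1/1) = (-2*⅕*(-18))*(1*(-1)) = -⅖*(-18)*(-1) = (36/5)*(-1) = -36/5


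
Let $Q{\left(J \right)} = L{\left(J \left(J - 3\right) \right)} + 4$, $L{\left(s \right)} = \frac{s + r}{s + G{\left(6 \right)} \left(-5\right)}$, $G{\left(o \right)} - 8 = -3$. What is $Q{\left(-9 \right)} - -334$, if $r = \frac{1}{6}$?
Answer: $\frac{168973}{498} \approx 339.3$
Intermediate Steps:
$G{\left(o \right)} = 5$ ($G{\left(o \right)} = 8 - 3 = 5$)
$r = \frac{1}{6} \approx 0.16667$
$L{\left(s \right)} = \frac{\frac{1}{6} + s}{-25 + s}$ ($L{\left(s \right)} = \frac{s + \frac{1}{6}}{s + 5 \left(-5\right)} = \frac{\frac{1}{6} + s}{s - 25} = \frac{\frac{1}{6} + s}{-25 + s}$)
$Q{\left(J \right)} = 4 + \frac{\frac{1}{6} + J \left(-3 + J\right)}{-25 + J \left(-3 + J\right)}$ ($Q{\left(J \right)} = \frac{\frac{1}{6} + J \left(J - 3\right)}{-25 + J \left(J - 3\right)} + 4 = \frac{\frac{1}{6} + J \left(-3 + J\right)}{-25 + J \left(-3 + J\right)} + 4 = 4 + \frac{\frac{1}{6} + J \left(-3 + J\right)}{-25 + J \left(-3 + J\right)}$)
$Q{\left(-9 \right)} - -334 = \frac{-599 + 30 \left(-9\right) \left(-3 - 9\right)}{6 \left(-25 - 9 \left(-3 - 9\right)\right)} - -334 = \frac{-599 + 30 \left(-9\right) \left(-12\right)}{6 \left(-25 - -108\right)} + 334 = \frac{-599 + 3240}{6 \left(-25 + 108\right)} + 334 = \frac{1}{6} \cdot \frac{1}{83} \cdot 2641 + 334 = \frac{2641}{498} + 334 = \frac{168973}{498}$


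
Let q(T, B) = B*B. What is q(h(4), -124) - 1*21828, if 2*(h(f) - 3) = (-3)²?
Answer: -6452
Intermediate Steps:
h(f) = 15/2 (h(f) = 3 + (½)*(-3)² = 3 + (½)*9 = 3 + 9/2 = 15/2)
q(T, B) = B²
q(h(4), -124) - 1*21828 = (-124)² - 1*21828 = 15376 - 21828 = -6452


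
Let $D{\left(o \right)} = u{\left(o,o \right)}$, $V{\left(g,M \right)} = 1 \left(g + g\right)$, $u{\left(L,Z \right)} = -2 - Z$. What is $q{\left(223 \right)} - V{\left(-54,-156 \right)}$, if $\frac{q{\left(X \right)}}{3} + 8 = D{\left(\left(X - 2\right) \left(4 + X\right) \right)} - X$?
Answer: $-151092$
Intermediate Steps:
$V{\left(g,M \right)} = 2 g$ ($V{\left(g,M \right)} = 1 \cdot 2 g = 2 g$)
$D{\left(o \right)} = -2 - o$
$q{\left(X \right)} = -30 - 3 X - 3 \left(-2 + X\right) \left(4 + X\right)$ ($q{\left(X \right)} = -24 + 3 \left(\left(-2 - \left(X - 2\right) \left(4 + X\right)\right) - X\right) = -24 + 3 \left(\left(-2 - \left(-2 + X\right) \left(4 + X\right)\right) - X\right) = -24 + 3 \left(-2 - X - \left(-2 + X\right) \left(4 + X\right)\right) = -24 - \left(6 + 3 X + 3 \left(-2 + X\right) \left(4 + X\right)\right) = -30 - 3 X - 3 \left(-2 + X\right) \left(4 + X\right)$)
$q{\left(223 \right)} - V{\left(-54,-156 \right)} = \left(-6 - 2007 - 3 \cdot 223^{2}\right) - 2 \left(-54\right) = \left(-6 - 2007 - 149187\right) - -108 = \left(-6 - 2007 - 149187\right) + 108 = -151200 + 108 = -151092$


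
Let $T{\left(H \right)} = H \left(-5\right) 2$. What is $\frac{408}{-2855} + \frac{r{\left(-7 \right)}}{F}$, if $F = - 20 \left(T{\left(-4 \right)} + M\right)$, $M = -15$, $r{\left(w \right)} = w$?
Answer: $- \frac{36803}{285500} \approx -0.12891$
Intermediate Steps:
$T{\left(H \right)} = - 10 H$ ($T{\left(H \right)} = - 5 H 2 = - 10 H$)
$F = -500$ ($F = - 20 \left(\left(-10\right) \left(-4\right) - 15\right) = - 20 \left(40 - 15\right) = \left(-20\right) 25 = -500$)
$\frac{408}{-2855} + \frac{r{\left(-7 \right)}}{F} = \frac{408}{-2855} - \frac{7}{-500} = 408 \left(- \frac{1}{2855}\right) - - \frac{7}{500} = - \frac{408}{2855} + \frac{7}{500} = - \frac{36803}{285500}$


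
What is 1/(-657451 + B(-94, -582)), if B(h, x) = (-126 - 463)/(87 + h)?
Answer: -7/4601568 ≈ -1.5212e-6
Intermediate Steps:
B(h, x) = -589/(87 + h)
1/(-657451 + B(-94, -582)) = 1/(-657451 - 589/(87 - 94)) = 1/(-657451 - 589/(-7)) = 1/(-657451 - 589*(-⅐)) = 1/(-657451 + 589/7) = 1/(-4601568/7) = -7/4601568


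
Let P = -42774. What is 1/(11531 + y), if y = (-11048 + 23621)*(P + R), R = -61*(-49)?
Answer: -1/500205274 ≈ -1.9992e-9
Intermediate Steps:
R = 2989
y = -500216805 (y = (-11048 + 23621)*(-42774 + 2989) = 12573*(-39785) = -500216805)
1/(11531 + y) = 1/(11531 - 500216805) = 1/(-500205274) = -1/500205274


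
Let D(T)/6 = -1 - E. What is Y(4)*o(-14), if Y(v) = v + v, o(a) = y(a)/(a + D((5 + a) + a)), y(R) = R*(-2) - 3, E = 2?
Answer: -25/4 ≈ -6.2500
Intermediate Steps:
y(R) = -3 - 2*R (y(R) = -2*R - 3 = -3 - 2*R)
D(T) = -18 (D(T) = 6*(-1 - 1*2) = 6*(-1 - 2) = 6*(-3) = -18)
o(a) = (-3 - 2*a)/(-18 + a) (o(a) = (-3 - 2*a)/(a - 18) = (-3 - 2*a)/(-18 + a))
Y(v) = 2*v
Y(4)*o(-14) = (2*4)*((-3 - 2*(-14))/(-18 - 14)) = 8*((-3 + 28)/(-32)) = 8*(-1/32*25) = 8*(-25/32) = -25/4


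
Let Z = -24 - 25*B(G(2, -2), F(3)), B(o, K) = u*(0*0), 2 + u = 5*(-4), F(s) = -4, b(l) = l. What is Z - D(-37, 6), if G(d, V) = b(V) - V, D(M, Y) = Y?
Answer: -30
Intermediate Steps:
u = -22 (u = -2 + 5*(-4) = -2 - 20 = -22)
G(d, V) = 0 (G(d, V) = V - V = 0)
B(o, K) = 0 (B(o, K) = -0*0 = -22*0 = 0)
Z = -24 (Z = -24 - 25*0 = -24 + 0 = -24)
Z - D(-37, 6) = -24 - 1*6 = -24 - 6 = -30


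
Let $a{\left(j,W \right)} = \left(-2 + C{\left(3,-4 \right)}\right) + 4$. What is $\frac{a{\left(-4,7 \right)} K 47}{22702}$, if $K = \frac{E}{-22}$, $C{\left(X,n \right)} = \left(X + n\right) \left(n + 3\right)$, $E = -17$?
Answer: $\frac{2397}{499444} \approx 0.0047993$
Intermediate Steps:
$C{\left(X,n \right)} = \left(3 + n\right) \left(X + n\right)$ ($C{\left(X,n \right)} = \left(X + n\right) \left(3 + n\right) = \left(3 + n\right) \left(X + n\right)$)
$a{\left(j,W \right)} = 3$ ($a{\left(j,W \right)} = \left(-2 + \left(\left(-4\right)^{2} + 3 \cdot 3 + 3 \left(-4\right) + 3 \left(-4\right)\right)\right) + 4 = \left(-2 + \left(16 + 9 - 12 - 12\right)\right) + 4 = \left(-2 + 1\right) + 4 = -1 + 4 = 3$)
$K = \frac{17}{22}$ ($K = - \frac{17}{-22} = \left(-17\right) \left(- \frac{1}{22}\right) = \frac{17}{22} \approx 0.77273$)
$\frac{a{\left(-4,7 \right)} K 47}{22702} = \frac{3 \cdot \frac{17}{22} \cdot 47}{22702} = \frac{51}{22} \cdot 47 \cdot \frac{1}{22702} = \frac{2397}{22} \cdot \frac{1}{22702} = \frac{2397}{499444}$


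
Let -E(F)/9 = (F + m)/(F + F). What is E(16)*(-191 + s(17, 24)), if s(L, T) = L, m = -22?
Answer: -2349/8 ≈ -293.63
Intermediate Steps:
E(F) = -9*(-22 + F)/(2*F) (E(F) = -9*(F - 22)/(F + F) = -9*(-22 + F)/(2*F))
E(16)*(-191 + s(17, 24)) = (-9/2 + 99/16)*(-191 + 17) = (-9/2 + 99*(1/16))*(-174) = (-9/2 + 99/16)*(-174) = (27/16)*(-174) = -2349/8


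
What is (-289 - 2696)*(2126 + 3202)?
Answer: -15904080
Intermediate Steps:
(-289 - 2696)*(2126 + 3202) = -2985*5328 = -15904080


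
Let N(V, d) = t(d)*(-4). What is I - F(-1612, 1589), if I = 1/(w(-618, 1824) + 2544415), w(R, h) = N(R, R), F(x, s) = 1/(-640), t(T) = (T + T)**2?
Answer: 3565729/2282476160 ≈ 0.0015622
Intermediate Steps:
t(T) = 4*T**2 (t(T) = (2*T)**2 = 4*T**2)
F(x, s) = -1/640
N(V, d) = -16*d**2 (N(V, d) = (4*d**2)*(-4) = -16*d**2)
w(R, h) = -16*R**2
I = -1/3566369 (I = 1/(-16*(-618)**2 + 2544415) = 1/(-16*381924 + 2544415) = 1/(-6110784 + 2544415) = 1/(-3566369) = -1/3566369 ≈ -2.8040e-7)
I - F(-1612, 1589) = -1/3566369 - 1*(-1/640) = -1/3566369 + 1/640 = 3565729/2282476160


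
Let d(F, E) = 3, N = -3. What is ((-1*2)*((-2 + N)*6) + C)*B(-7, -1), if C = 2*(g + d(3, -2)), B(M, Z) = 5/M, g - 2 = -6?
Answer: -290/7 ≈ -41.429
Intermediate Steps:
g = -4 (g = 2 - 6 = -4)
C = -2 (C = 2*(-4 + 3) = 2*(-1) = -2)
((-1*2)*((-2 + N)*6) + C)*B(-7, -1) = ((-1*2)*((-2 - 3)*6) - 2)*(5/(-7)) = (-(-10)*6 - 2)*(5*(-⅐)) = (-2*(-30) - 2)*(-5/7) = (60 - 2)*(-5/7) = 58*(-5/7) = -290/7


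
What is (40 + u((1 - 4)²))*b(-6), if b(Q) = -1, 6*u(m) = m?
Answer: -83/2 ≈ -41.500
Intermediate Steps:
u(m) = m/6
(40 + u((1 - 4)²))*b(-6) = (40 + (1 - 4)²/6)*(-1) = (40 + (⅙)*(-3)²)*(-1) = (40 + (⅙)*9)*(-1) = (40 + 3/2)*(-1) = (83/2)*(-1) = -83/2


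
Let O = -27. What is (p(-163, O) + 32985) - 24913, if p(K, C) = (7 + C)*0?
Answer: 8072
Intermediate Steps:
p(K, C) = 0
(p(-163, O) + 32985) - 24913 = (0 + 32985) - 24913 = 32985 - 24913 = 8072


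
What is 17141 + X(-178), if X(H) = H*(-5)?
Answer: 18031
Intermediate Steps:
X(H) = -5*H
17141 + X(-178) = 17141 - 5*(-178) = 17141 + 890 = 18031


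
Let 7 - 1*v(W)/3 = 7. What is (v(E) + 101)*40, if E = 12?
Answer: 4040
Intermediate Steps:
v(W) = 0 (v(W) = 21 - 3*7 = 21 - 21 = 0)
(v(E) + 101)*40 = (0 + 101)*40 = 101*40 = 4040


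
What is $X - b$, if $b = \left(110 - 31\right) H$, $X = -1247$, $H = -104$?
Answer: $6969$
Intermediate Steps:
$b = -8216$ ($b = \left(110 - 31\right) \left(-104\right) = 79 \left(-104\right) = -8216$)
$X - b = -1247 - -8216 = -1247 + 8216 = 6969$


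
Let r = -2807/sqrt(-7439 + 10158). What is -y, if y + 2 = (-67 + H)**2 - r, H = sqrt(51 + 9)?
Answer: -4547 + 268*sqrt(15) - 2807*sqrt(2719)/2719 ≈ -3562.9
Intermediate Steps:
r = -2807*sqrt(2719)/2719 ≈ -53.832
H = 2*sqrt(15) (H = sqrt(60) = 2*sqrt(15) ≈ 7.7460)
y = -2 + (-67 + 2*sqrt(15))**2 + 2807*sqrt(2719)/2719 (y = -2 + ((-67 + 2*sqrt(15))**2 - (-2807)*sqrt(2719)/2719) = -2 + ((-67 + 2*sqrt(15))**2 + 2807*sqrt(2719)/2719) = -2 + (-67 + 2*sqrt(15))**2 + 2807*sqrt(2719)/2719 ≈ 3562.9)
-y = -(4547 - 268*sqrt(15) + 2807*sqrt(2719)/2719) = -4547 + 268*sqrt(15) - 2807*sqrt(2719)/2719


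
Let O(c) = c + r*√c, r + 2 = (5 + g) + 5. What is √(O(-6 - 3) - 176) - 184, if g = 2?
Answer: -184 + √(-185 + 30*I) ≈ -182.9 + 13.646*I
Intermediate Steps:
r = 10 (r = -2 + ((5 + 2) + 5) = -2 + (7 + 5) = -2 + 12 = 10)
O(c) = c + 10*√c
√(O(-6 - 3) - 176) - 184 = √(((-6 - 3) + 10*√(-6 - 3)) - 176) - 184 = √((-9 + 10*√(-9)) - 176) - 184 = √((-9 + 10*(3*I)) - 176) - 184 = √((-9 + 30*I) - 176) - 184 = √(-185 + 30*I) - 184 = -184 + √(-185 + 30*I)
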